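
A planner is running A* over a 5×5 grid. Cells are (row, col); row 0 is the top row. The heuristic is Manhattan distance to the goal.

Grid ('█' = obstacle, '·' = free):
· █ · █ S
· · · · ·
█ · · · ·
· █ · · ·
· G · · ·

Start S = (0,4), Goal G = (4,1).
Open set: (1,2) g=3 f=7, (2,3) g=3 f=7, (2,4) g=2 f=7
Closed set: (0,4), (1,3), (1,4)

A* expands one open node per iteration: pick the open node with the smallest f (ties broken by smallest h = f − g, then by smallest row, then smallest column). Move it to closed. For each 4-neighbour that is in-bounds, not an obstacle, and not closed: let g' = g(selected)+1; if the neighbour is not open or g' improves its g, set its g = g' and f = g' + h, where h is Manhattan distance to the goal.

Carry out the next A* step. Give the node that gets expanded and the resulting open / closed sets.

expanded=(1,2); open=[(0,2) g=4 f=9, (1,1) g=4 f=7, (2,2) g=4 f=7, (2,3) g=3 f=7, (2,4) g=2 f=7]; closed=[(0,4), (1,2), (1,3), (1,4)]

step 1: expand (1,2) (f=7, h=4) → closed; open now [(0,2) g=4 f=9, (1,1) g=4 f=7, (2,2) g=4 f=7, (2,3) g=3 f=7, (2,4) g=2 f=7]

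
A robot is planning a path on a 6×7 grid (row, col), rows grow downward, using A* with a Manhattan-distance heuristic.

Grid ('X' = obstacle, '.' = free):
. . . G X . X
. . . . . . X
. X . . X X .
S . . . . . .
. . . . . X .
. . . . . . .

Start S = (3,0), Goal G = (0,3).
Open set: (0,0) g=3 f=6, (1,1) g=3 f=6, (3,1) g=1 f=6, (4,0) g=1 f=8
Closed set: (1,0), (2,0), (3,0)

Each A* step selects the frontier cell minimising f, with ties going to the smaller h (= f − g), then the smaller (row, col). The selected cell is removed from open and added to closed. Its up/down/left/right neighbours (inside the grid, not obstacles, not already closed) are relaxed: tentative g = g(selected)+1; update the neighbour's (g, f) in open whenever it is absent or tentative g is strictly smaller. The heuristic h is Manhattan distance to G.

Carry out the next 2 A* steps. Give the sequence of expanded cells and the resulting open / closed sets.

order=[(0,0) → (0,1)]; open=[(0,2) g=5 f=6, (1,1) g=3 f=6, (3,1) g=1 f=6, (4,0) g=1 f=8]; closed=[(0,0), (0,1), (1,0), (2,0), (3,0)]

step 1: expand (0,0) (f=6, h=3) → closed; open now [(0,1) g=4 f=6, (1,1) g=3 f=6, (3,1) g=1 f=6, (4,0) g=1 f=8]
step 2: expand (0,1) (f=6, h=2) → closed; open now [(0,2) g=5 f=6, (1,1) g=3 f=6, (3,1) g=1 f=6, (4,0) g=1 f=8]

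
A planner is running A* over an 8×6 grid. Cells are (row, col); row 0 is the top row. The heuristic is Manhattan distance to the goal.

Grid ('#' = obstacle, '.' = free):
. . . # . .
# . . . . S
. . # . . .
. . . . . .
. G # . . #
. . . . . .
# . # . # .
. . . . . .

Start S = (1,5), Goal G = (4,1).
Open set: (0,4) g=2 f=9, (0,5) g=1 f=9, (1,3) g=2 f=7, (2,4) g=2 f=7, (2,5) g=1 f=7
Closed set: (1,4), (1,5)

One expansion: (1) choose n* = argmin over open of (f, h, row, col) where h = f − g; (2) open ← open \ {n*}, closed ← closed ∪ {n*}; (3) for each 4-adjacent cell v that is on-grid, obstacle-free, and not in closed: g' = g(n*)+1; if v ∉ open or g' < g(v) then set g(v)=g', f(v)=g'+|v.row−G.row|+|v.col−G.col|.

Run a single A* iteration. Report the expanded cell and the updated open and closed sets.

step 1: expand (1,3) (f=7, h=5) → closed; open now [(0,4) g=2 f=9, (0,5) g=1 f=9, (1,2) g=3 f=7, (2,3) g=3 f=7, (2,4) g=2 f=7, (2,5) g=1 f=7]

expanded=(1,3); open=[(0,4) g=2 f=9, (0,5) g=1 f=9, (1,2) g=3 f=7, (2,3) g=3 f=7, (2,4) g=2 f=7, (2,5) g=1 f=7]; closed=[(1,3), (1,4), (1,5)]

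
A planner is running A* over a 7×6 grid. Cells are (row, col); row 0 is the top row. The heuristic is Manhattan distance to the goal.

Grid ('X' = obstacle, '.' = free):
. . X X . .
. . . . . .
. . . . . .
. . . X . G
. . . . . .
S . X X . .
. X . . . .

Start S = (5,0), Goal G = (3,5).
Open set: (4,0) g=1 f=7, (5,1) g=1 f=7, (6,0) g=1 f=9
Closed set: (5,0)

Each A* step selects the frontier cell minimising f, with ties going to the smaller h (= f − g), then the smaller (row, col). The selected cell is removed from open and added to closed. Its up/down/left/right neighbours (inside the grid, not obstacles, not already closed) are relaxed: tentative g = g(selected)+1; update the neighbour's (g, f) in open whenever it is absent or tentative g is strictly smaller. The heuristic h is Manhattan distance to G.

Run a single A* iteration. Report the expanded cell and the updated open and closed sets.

step 1: expand (4,0) (f=7, h=6) → closed; open now [(3,0) g=2 f=7, (4,1) g=2 f=7, (5,1) g=1 f=7, (6,0) g=1 f=9]

expanded=(4,0); open=[(3,0) g=2 f=7, (4,1) g=2 f=7, (5,1) g=1 f=7, (6,0) g=1 f=9]; closed=[(4,0), (5,0)]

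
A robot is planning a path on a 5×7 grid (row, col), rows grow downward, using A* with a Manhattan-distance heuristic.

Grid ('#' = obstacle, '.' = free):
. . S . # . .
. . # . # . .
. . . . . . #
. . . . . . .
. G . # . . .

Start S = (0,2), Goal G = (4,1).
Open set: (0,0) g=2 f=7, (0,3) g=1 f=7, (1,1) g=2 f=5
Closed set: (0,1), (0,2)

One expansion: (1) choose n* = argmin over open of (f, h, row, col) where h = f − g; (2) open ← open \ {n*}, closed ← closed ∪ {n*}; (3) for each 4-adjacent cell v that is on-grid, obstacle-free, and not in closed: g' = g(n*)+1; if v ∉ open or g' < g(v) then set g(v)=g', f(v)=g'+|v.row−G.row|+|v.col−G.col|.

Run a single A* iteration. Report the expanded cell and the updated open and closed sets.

expanded=(1,1); open=[(0,0) g=2 f=7, (0,3) g=1 f=7, (1,0) g=3 f=7, (2,1) g=3 f=5]; closed=[(0,1), (0,2), (1,1)]

step 1: expand (1,1) (f=5, h=3) → closed; open now [(0,0) g=2 f=7, (0,3) g=1 f=7, (1,0) g=3 f=7, (2,1) g=3 f=5]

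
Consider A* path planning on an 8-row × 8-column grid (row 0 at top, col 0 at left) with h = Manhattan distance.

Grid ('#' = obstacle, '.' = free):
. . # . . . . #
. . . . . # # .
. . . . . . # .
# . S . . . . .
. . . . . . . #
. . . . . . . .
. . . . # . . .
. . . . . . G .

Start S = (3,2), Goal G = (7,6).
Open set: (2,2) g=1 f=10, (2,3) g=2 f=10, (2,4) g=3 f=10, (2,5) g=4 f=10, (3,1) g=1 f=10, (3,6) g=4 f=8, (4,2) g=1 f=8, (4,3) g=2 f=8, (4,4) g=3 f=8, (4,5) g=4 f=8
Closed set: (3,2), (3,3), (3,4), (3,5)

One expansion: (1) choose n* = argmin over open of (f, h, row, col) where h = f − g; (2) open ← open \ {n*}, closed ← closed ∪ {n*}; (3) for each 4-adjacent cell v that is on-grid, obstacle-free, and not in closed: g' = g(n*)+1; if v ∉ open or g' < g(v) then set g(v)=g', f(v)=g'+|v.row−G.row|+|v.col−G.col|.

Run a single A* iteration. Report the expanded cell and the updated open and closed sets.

step 1: expand (3,6) (f=8, h=4) → closed; open now [(2,2) g=1 f=10, (2,3) g=2 f=10, (2,4) g=3 f=10, (2,5) g=4 f=10, (3,1) g=1 f=10, (3,7) g=5 f=10, (4,2) g=1 f=8, (4,3) g=2 f=8, (4,4) g=3 f=8, (4,5) g=4 f=8, (4,6) g=5 f=8]

expanded=(3,6); open=[(2,2) g=1 f=10, (2,3) g=2 f=10, (2,4) g=3 f=10, (2,5) g=4 f=10, (3,1) g=1 f=10, (3,7) g=5 f=10, (4,2) g=1 f=8, (4,3) g=2 f=8, (4,4) g=3 f=8, (4,5) g=4 f=8, (4,6) g=5 f=8]; closed=[(3,2), (3,3), (3,4), (3,5), (3,6)]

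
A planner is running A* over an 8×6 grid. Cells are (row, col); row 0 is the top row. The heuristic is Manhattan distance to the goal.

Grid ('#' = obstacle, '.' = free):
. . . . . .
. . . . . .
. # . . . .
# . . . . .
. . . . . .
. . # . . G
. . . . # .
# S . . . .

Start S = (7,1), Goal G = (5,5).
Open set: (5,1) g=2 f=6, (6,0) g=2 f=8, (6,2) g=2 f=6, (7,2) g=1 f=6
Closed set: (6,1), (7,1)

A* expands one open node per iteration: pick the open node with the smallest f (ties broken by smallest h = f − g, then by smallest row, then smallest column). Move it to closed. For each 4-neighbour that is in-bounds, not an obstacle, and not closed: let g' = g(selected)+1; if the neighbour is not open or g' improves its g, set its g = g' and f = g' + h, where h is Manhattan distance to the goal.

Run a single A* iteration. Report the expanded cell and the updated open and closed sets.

expanded=(5,1); open=[(4,1) g=3 f=8, (5,0) g=3 f=8, (6,0) g=2 f=8, (6,2) g=2 f=6, (7,2) g=1 f=6]; closed=[(5,1), (6,1), (7,1)]

step 1: expand (5,1) (f=6, h=4) → closed; open now [(4,1) g=3 f=8, (5,0) g=3 f=8, (6,0) g=2 f=8, (6,2) g=2 f=6, (7,2) g=1 f=6]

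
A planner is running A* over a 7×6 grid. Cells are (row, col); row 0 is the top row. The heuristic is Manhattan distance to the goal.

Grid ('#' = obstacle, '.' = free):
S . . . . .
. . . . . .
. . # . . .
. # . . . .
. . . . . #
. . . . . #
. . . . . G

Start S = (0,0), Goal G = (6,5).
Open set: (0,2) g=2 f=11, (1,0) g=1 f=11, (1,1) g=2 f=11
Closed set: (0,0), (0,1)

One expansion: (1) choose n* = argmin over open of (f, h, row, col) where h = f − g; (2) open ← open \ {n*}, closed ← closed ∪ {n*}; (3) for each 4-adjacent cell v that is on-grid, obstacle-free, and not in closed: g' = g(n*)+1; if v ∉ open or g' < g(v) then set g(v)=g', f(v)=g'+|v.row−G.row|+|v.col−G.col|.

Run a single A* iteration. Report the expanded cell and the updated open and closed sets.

expanded=(0,2); open=[(0,3) g=3 f=11, (1,0) g=1 f=11, (1,1) g=2 f=11, (1,2) g=3 f=11]; closed=[(0,0), (0,1), (0,2)]

step 1: expand (0,2) (f=11, h=9) → closed; open now [(0,3) g=3 f=11, (1,0) g=1 f=11, (1,1) g=2 f=11, (1,2) g=3 f=11]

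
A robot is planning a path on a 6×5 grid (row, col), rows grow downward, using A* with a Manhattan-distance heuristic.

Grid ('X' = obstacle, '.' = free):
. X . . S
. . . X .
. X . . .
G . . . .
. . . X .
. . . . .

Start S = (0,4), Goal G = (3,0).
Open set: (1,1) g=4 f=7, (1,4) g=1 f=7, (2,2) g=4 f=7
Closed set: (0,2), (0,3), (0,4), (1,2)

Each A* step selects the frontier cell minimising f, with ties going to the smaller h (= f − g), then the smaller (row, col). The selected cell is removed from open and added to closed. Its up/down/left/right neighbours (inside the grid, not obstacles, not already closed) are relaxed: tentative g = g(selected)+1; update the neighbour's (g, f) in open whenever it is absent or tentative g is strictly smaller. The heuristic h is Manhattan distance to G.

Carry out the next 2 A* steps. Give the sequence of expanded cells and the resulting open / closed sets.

step 1: expand (1,1) (f=7, h=3) → closed; open now [(1,0) g=5 f=7, (1,4) g=1 f=7, (2,2) g=4 f=7]
step 2: expand (1,0) (f=7, h=2) → closed; open now [(0,0) g=6 f=9, (1,4) g=1 f=7, (2,0) g=6 f=7, (2,2) g=4 f=7]

order=[(1,1) → (1,0)]; open=[(0,0) g=6 f=9, (1,4) g=1 f=7, (2,0) g=6 f=7, (2,2) g=4 f=7]; closed=[(0,2), (0,3), (0,4), (1,0), (1,1), (1,2)]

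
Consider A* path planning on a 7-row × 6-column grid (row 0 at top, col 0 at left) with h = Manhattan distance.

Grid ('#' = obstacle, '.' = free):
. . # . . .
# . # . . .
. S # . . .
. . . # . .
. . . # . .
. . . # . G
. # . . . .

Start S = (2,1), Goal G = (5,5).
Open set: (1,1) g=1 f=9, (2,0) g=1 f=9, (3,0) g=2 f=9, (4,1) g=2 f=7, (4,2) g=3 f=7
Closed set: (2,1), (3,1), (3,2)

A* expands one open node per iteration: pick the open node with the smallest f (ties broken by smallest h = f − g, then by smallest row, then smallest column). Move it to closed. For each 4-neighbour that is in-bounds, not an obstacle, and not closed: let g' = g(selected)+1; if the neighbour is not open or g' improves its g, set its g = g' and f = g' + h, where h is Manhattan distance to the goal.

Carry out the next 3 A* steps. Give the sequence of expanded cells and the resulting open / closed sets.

step 1: expand (4,2) (f=7, h=4) → closed; open now [(1,1) g=1 f=9, (2,0) g=1 f=9, (3,0) g=2 f=9, (4,1) g=2 f=7, (5,2) g=4 f=7]
step 2: expand (5,2) (f=7, h=3) → closed; open now [(1,1) g=1 f=9, (2,0) g=1 f=9, (3,0) g=2 f=9, (4,1) g=2 f=7, (5,1) g=5 f=9, (6,2) g=5 f=9]
step 3: expand (4,1) (f=7, h=5) → closed; open now [(1,1) g=1 f=9, (2,0) g=1 f=9, (3,0) g=2 f=9, (4,0) g=3 f=9, (5,1) g=3 f=7, (6,2) g=5 f=9]

order=[(4,2) → (5,2) → (4,1)]; open=[(1,1) g=1 f=9, (2,0) g=1 f=9, (3,0) g=2 f=9, (4,0) g=3 f=9, (5,1) g=3 f=7, (6,2) g=5 f=9]; closed=[(2,1), (3,1), (3,2), (4,1), (4,2), (5,2)]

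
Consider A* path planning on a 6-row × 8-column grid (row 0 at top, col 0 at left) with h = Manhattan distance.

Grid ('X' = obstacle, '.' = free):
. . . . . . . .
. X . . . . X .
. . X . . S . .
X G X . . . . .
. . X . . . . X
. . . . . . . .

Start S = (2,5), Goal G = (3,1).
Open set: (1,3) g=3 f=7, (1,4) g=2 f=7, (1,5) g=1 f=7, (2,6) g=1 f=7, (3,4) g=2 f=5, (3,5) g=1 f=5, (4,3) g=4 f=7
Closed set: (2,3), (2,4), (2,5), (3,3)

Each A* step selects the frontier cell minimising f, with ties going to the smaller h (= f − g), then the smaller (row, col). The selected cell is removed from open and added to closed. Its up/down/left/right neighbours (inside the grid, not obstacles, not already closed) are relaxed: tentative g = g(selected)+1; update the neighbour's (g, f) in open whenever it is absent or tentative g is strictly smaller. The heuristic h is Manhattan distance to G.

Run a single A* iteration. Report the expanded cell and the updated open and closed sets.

step 1: expand (3,4) (f=5, h=3) → closed; open now [(1,3) g=3 f=7, (1,4) g=2 f=7, (1,5) g=1 f=7, (2,6) g=1 f=7, (3,5) g=1 f=5, (4,3) g=4 f=7, (4,4) g=3 f=7]

expanded=(3,4); open=[(1,3) g=3 f=7, (1,4) g=2 f=7, (1,5) g=1 f=7, (2,6) g=1 f=7, (3,5) g=1 f=5, (4,3) g=4 f=7, (4,4) g=3 f=7]; closed=[(2,3), (2,4), (2,5), (3,3), (3,4)]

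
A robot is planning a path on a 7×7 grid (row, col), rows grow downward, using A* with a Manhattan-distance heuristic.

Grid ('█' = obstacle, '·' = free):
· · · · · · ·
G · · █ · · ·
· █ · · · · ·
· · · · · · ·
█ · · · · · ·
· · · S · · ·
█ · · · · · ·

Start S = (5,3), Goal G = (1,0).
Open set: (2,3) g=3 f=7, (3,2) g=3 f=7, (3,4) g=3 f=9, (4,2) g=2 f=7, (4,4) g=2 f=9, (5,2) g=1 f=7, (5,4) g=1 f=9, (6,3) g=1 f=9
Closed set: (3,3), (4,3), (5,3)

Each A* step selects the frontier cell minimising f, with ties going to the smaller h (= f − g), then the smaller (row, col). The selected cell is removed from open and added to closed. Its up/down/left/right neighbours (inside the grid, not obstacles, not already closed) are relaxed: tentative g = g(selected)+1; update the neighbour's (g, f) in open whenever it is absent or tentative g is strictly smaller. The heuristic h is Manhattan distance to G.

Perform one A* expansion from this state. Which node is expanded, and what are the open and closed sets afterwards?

step 1: expand (2,3) (f=7, h=4) → closed; open now [(2,2) g=4 f=7, (2,4) g=4 f=9, (3,2) g=3 f=7, (3,4) g=3 f=9, (4,2) g=2 f=7, (4,4) g=2 f=9, (5,2) g=1 f=7, (5,4) g=1 f=9, (6,3) g=1 f=9]

expanded=(2,3); open=[(2,2) g=4 f=7, (2,4) g=4 f=9, (3,2) g=3 f=7, (3,4) g=3 f=9, (4,2) g=2 f=7, (4,4) g=2 f=9, (5,2) g=1 f=7, (5,4) g=1 f=9, (6,3) g=1 f=9]; closed=[(2,3), (3,3), (4,3), (5,3)]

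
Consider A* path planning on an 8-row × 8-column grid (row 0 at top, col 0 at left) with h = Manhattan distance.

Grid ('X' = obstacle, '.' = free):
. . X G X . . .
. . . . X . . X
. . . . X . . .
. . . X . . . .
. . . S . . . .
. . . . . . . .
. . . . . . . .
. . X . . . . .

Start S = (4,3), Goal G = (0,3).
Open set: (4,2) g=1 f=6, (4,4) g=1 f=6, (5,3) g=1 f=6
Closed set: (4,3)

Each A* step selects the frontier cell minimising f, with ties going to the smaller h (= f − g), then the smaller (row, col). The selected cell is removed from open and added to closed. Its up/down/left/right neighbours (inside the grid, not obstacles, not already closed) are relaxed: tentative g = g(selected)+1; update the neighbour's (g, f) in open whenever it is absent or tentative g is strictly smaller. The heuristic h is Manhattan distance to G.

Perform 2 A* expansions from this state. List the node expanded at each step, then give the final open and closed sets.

step 1: expand (4,2) (f=6, h=5) → closed; open now [(3,2) g=2 f=6, (4,1) g=2 f=8, (4,4) g=1 f=6, (5,2) g=2 f=8, (5,3) g=1 f=6]
step 2: expand (3,2) (f=6, h=4) → closed; open now [(2,2) g=3 f=6, (3,1) g=3 f=8, (4,1) g=2 f=8, (4,4) g=1 f=6, (5,2) g=2 f=8, (5,3) g=1 f=6]

order=[(4,2) → (3,2)]; open=[(2,2) g=3 f=6, (3,1) g=3 f=8, (4,1) g=2 f=8, (4,4) g=1 f=6, (5,2) g=2 f=8, (5,3) g=1 f=6]; closed=[(3,2), (4,2), (4,3)]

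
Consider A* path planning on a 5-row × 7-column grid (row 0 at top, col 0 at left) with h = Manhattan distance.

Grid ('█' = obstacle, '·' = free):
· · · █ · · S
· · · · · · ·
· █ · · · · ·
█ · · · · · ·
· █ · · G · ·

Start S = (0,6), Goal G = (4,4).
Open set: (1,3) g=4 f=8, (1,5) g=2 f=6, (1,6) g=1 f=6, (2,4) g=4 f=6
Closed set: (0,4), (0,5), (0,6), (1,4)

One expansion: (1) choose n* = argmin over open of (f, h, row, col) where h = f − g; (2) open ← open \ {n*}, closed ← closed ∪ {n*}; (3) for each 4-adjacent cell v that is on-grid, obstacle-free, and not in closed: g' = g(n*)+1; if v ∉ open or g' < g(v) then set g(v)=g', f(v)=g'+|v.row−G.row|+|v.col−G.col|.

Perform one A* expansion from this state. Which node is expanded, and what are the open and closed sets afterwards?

step 1: expand (2,4) (f=6, h=2) → closed; open now [(1,3) g=4 f=8, (1,5) g=2 f=6, (1,6) g=1 f=6, (2,3) g=5 f=8, (2,5) g=5 f=8, (3,4) g=5 f=6]

expanded=(2,4); open=[(1,3) g=4 f=8, (1,5) g=2 f=6, (1,6) g=1 f=6, (2,3) g=5 f=8, (2,5) g=5 f=8, (3,4) g=5 f=6]; closed=[(0,4), (0,5), (0,6), (1,4), (2,4)]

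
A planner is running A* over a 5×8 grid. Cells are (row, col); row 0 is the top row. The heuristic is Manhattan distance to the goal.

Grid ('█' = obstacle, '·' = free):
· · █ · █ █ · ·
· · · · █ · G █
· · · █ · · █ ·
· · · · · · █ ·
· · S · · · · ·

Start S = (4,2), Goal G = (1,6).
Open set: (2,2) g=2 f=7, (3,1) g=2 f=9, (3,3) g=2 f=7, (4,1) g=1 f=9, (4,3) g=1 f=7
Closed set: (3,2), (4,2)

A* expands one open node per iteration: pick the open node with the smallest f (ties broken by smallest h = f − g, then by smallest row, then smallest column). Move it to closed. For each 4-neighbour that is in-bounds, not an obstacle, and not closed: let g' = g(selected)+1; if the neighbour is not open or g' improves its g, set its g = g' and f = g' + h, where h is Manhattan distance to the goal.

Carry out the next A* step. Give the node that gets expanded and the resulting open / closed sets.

step 1: expand (2,2) (f=7, h=5) → closed; open now [(1,2) g=3 f=7, (2,1) g=3 f=9, (3,1) g=2 f=9, (3,3) g=2 f=7, (4,1) g=1 f=9, (4,3) g=1 f=7]

expanded=(2,2); open=[(1,2) g=3 f=7, (2,1) g=3 f=9, (3,1) g=2 f=9, (3,3) g=2 f=7, (4,1) g=1 f=9, (4,3) g=1 f=7]; closed=[(2,2), (3,2), (4,2)]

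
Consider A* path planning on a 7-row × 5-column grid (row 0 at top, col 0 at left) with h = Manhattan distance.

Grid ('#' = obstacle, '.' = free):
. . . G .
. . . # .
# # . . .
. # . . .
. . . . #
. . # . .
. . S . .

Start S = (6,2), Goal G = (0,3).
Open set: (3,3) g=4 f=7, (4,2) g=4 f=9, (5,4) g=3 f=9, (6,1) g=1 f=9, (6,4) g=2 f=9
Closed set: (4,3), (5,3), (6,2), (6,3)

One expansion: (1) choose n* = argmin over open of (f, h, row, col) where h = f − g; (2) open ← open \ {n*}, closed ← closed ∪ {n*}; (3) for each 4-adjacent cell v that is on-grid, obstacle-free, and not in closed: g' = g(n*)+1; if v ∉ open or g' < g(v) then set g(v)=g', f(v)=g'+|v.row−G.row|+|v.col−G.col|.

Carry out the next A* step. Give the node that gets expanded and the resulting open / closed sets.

step 1: expand (3,3) (f=7, h=3) → closed; open now [(2,3) g=5 f=7, (3,2) g=5 f=9, (3,4) g=5 f=9, (4,2) g=4 f=9, (5,4) g=3 f=9, (6,1) g=1 f=9, (6,4) g=2 f=9]

expanded=(3,3); open=[(2,3) g=5 f=7, (3,2) g=5 f=9, (3,4) g=5 f=9, (4,2) g=4 f=9, (5,4) g=3 f=9, (6,1) g=1 f=9, (6,4) g=2 f=9]; closed=[(3,3), (4,3), (5,3), (6,2), (6,3)]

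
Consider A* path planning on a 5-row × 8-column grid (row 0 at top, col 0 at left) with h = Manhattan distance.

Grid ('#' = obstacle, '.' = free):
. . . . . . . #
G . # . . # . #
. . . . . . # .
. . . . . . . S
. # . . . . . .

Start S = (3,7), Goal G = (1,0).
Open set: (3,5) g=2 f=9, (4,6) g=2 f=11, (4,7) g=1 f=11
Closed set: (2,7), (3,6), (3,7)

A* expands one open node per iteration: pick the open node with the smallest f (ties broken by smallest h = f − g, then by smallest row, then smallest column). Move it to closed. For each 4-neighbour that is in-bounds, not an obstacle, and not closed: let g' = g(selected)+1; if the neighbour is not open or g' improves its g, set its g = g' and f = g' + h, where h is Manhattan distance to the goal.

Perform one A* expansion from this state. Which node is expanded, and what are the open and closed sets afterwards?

step 1: expand (3,5) (f=9, h=7) → closed; open now [(2,5) g=3 f=9, (3,4) g=3 f=9, (4,5) g=3 f=11, (4,6) g=2 f=11, (4,7) g=1 f=11]

expanded=(3,5); open=[(2,5) g=3 f=9, (3,4) g=3 f=9, (4,5) g=3 f=11, (4,6) g=2 f=11, (4,7) g=1 f=11]; closed=[(2,7), (3,5), (3,6), (3,7)]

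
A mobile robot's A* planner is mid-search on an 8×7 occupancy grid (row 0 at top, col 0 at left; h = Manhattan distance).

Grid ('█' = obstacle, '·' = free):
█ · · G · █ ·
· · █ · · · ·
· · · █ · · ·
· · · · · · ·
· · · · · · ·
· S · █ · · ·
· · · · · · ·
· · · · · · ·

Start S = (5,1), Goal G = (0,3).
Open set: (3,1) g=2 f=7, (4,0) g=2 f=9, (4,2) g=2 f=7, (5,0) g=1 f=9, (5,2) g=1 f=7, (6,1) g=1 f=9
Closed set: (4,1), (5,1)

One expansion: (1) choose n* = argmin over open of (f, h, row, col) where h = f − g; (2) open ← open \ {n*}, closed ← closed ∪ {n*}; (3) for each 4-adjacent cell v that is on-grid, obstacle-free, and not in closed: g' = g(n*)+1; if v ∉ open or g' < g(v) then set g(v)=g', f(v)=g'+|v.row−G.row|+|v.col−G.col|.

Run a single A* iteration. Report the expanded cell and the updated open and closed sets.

expanded=(3,1); open=[(2,1) g=3 f=7, (3,0) g=3 f=9, (3,2) g=3 f=7, (4,0) g=2 f=9, (4,2) g=2 f=7, (5,0) g=1 f=9, (5,2) g=1 f=7, (6,1) g=1 f=9]; closed=[(3,1), (4,1), (5,1)]

step 1: expand (3,1) (f=7, h=5) → closed; open now [(2,1) g=3 f=7, (3,0) g=3 f=9, (3,2) g=3 f=7, (4,0) g=2 f=9, (4,2) g=2 f=7, (5,0) g=1 f=9, (5,2) g=1 f=7, (6,1) g=1 f=9]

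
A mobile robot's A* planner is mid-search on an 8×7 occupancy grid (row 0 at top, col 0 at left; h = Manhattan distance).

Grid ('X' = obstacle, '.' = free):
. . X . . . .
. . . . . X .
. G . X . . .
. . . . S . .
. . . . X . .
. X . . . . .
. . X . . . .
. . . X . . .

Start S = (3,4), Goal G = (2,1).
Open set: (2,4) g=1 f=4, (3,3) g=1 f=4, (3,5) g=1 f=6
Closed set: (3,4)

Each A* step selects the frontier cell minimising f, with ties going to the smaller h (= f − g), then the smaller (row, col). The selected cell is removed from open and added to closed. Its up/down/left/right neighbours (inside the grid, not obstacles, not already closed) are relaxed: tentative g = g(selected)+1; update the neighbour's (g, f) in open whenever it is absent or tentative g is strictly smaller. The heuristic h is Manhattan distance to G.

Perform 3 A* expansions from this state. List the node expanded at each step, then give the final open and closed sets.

order=[(2,4) → (3,3) → (3,2)]; open=[(1,4) g=2 f=6, (2,2) g=3 f=4, (2,5) g=2 f=6, (3,1) g=3 f=4, (3,5) g=1 f=6, (4,2) g=3 f=6, (4,3) g=2 f=6]; closed=[(2,4), (3,2), (3,3), (3,4)]

step 1: expand (2,4) (f=4, h=3) → closed; open now [(1,4) g=2 f=6, (2,5) g=2 f=6, (3,3) g=1 f=4, (3,5) g=1 f=6]
step 2: expand (3,3) (f=4, h=3) → closed; open now [(1,4) g=2 f=6, (2,5) g=2 f=6, (3,2) g=2 f=4, (3,5) g=1 f=6, (4,3) g=2 f=6]
step 3: expand (3,2) (f=4, h=2) → closed; open now [(1,4) g=2 f=6, (2,2) g=3 f=4, (2,5) g=2 f=6, (3,1) g=3 f=4, (3,5) g=1 f=6, (4,2) g=3 f=6, (4,3) g=2 f=6]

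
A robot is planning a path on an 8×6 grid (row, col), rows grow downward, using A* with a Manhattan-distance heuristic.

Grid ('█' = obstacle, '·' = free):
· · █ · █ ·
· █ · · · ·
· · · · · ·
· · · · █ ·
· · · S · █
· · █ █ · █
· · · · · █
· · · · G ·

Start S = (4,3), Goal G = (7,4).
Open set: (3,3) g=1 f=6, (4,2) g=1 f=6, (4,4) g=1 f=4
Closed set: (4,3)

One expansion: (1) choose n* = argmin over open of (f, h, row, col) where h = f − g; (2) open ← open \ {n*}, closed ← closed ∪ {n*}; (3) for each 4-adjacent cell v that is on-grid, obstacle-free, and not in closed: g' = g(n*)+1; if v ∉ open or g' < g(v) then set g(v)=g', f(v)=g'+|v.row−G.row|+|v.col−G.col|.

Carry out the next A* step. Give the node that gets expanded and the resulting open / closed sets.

expanded=(4,4); open=[(3,3) g=1 f=6, (4,2) g=1 f=6, (5,4) g=2 f=4]; closed=[(4,3), (4,4)]

step 1: expand (4,4) (f=4, h=3) → closed; open now [(3,3) g=1 f=6, (4,2) g=1 f=6, (5,4) g=2 f=4]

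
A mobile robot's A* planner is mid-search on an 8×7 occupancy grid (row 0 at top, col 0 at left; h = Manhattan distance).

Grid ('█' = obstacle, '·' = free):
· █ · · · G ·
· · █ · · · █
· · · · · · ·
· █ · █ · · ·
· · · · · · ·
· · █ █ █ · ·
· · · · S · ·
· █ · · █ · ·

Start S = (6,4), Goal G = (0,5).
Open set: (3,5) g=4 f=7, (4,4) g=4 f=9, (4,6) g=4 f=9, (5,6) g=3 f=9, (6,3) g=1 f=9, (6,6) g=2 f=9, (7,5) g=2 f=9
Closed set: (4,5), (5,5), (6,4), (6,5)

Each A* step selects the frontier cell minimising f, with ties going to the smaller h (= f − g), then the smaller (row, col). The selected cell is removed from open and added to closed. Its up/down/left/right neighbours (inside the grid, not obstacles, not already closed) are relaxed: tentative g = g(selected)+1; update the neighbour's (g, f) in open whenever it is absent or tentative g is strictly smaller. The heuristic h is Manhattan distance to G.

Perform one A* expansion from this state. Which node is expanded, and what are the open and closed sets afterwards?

expanded=(3,5); open=[(2,5) g=5 f=7, (3,4) g=5 f=9, (3,6) g=5 f=9, (4,4) g=4 f=9, (4,6) g=4 f=9, (5,6) g=3 f=9, (6,3) g=1 f=9, (6,6) g=2 f=9, (7,5) g=2 f=9]; closed=[(3,5), (4,5), (5,5), (6,4), (6,5)]

step 1: expand (3,5) (f=7, h=3) → closed; open now [(2,5) g=5 f=7, (3,4) g=5 f=9, (3,6) g=5 f=9, (4,4) g=4 f=9, (4,6) g=4 f=9, (5,6) g=3 f=9, (6,3) g=1 f=9, (6,6) g=2 f=9, (7,5) g=2 f=9]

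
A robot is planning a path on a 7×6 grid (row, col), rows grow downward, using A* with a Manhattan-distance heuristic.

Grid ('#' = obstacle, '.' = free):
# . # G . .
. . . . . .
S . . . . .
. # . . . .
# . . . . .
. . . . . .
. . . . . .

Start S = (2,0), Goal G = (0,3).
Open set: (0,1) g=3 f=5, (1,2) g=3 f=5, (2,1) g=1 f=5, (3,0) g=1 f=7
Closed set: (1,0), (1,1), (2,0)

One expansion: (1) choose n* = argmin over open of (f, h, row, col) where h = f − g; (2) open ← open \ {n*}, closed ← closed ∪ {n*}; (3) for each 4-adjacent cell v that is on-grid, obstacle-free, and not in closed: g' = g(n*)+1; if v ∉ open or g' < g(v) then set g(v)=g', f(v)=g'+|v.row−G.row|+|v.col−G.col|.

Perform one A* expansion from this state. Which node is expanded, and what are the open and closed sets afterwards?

expanded=(0,1); open=[(1,2) g=3 f=5, (2,1) g=1 f=5, (3,0) g=1 f=7]; closed=[(0,1), (1,0), (1,1), (2,0)]

step 1: expand (0,1) (f=5, h=2) → closed; open now [(1,2) g=3 f=5, (2,1) g=1 f=5, (3,0) g=1 f=7]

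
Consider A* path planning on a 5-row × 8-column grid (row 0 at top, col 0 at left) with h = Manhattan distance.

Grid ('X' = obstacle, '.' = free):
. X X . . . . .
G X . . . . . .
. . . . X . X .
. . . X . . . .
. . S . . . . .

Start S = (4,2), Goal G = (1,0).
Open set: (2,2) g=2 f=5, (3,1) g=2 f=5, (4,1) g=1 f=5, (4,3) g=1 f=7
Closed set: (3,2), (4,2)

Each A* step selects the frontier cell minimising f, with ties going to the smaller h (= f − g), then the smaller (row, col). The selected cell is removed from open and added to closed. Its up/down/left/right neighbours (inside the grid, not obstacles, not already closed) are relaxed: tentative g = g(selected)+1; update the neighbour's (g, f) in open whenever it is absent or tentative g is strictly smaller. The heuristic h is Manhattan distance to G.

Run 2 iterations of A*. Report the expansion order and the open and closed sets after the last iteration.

step 1: expand (2,2) (f=5, h=3) → closed; open now [(1,2) g=3 f=5, (2,1) g=3 f=5, (2,3) g=3 f=7, (3,1) g=2 f=5, (4,1) g=1 f=5, (4,3) g=1 f=7]
step 2: expand (1,2) (f=5, h=2) → closed; open now [(1,3) g=4 f=7, (2,1) g=3 f=5, (2,3) g=3 f=7, (3,1) g=2 f=5, (4,1) g=1 f=5, (4,3) g=1 f=7]

order=[(2,2) → (1,2)]; open=[(1,3) g=4 f=7, (2,1) g=3 f=5, (2,3) g=3 f=7, (3,1) g=2 f=5, (4,1) g=1 f=5, (4,3) g=1 f=7]; closed=[(1,2), (2,2), (3,2), (4,2)]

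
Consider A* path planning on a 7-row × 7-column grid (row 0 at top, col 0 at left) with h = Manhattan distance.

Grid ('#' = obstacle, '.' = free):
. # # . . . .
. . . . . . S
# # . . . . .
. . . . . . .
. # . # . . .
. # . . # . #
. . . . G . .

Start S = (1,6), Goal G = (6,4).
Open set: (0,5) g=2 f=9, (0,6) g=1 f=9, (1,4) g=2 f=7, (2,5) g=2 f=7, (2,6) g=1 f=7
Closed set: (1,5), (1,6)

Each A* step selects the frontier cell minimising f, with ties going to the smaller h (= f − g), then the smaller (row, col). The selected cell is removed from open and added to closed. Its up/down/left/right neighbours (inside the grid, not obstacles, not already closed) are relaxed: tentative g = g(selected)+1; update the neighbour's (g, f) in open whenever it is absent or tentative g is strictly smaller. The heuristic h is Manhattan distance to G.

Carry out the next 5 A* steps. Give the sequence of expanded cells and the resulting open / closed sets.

step 1: expand (1,4) (f=7, h=5) → closed; open now [(0,4) g=3 f=9, (0,5) g=2 f=9, (0,6) g=1 f=9, (1,3) g=3 f=9, (2,4) g=3 f=7, (2,5) g=2 f=7, (2,6) g=1 f=7]
step 2: expand (2,4) (f=7, h=4) → closed; open now [(0,4) g=3 f=9, (0,5) g=2 f=9, (0,6) g=1 f=9, (1,3) g=3 f=9, (2,3) g=4 f=9, (2,5) g=2 f=7, (2,6) g=1 f=7, (3,4) g=4 f=7]
step 3: expand (3,4) (f=7, h=3) → closed; open now [(0,4) g=3 f=9, (0,5) g=2 f=9, (0,6) g=1 f=9, (1,3) g=3 f=9, (2,3) g=4 f=9, (2,5) g=2 f=7, (2,6) g=1 f=7, (3,3) g=5 f=9, (3,5) g=5 f=9, (4,4) g=5 f=7]
step 4: expand (4,4) (f=7, h=2) → closed; open now [(0,4) g=3 f=9, (0,5) g=2 f=9, (0,6) g=1 f=9, (1,3) g=3 f=9, (2,3) g=4 f=9, (2,5) g=2 f=7, (2,6) g=1 f=7, (3,3) g=5 f=9, (3,5) g=5 f=9, (4,5) g=6 f=9]
step 5: expand (2,5) (f=7, h=5) → closed; open now [(0,4) g=3 f=9, (0,5) g=2 f=9, (0,6) g=1 f=9, (1,3) g=3 f=9, (2,3) g=4 f=9, (2,6) g=1 f=7, (3,3) g=5 f=9, (3,5) g=3 f=7, (4,5) g=6 f=9]

order=[(1,4) → (2,4) → (3,4) → (4,4) → (2,5)]; open=[(0,4) g=3 f=9, (0,5) g=2 f=9, (0,6) g=1 f=9, (1,3) g=3 f=9, (2,3) g=4 f=9, (2,6) g=1 f=7, (3,3) g=5 f=9, (3,5) g=3 f=7, (4,5) g=6 f=9]; closed=[(1,4), (1,5), (1,6), (2,4), (2,5), (3,4), (4,4)]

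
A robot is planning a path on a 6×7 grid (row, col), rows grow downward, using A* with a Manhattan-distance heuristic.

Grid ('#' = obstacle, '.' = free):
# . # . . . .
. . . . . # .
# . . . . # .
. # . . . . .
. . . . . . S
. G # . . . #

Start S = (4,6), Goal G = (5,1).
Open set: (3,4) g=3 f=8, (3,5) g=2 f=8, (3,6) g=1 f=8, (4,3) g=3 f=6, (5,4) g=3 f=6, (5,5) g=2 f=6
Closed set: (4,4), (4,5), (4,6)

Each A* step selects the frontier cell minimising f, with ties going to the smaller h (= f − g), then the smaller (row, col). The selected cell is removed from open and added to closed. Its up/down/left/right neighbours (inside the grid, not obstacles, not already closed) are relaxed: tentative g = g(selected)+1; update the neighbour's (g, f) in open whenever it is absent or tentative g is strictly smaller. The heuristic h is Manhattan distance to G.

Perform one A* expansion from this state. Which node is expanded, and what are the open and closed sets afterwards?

step 1: expand (4,3) (f=6, h=3) → closed; open now [(3,3) g=4 f=8, (3,4) g=3 f=8, (3,5) g=2 f=8, (3,6) g=1 f=8, (4,2) g=4 f=6, (5,3) g=4 f=6, (5,4) g=3 f=6, (5,5) g=2 f=6]

expanded=(4,3); open=[(3,3) g=4 f=8, (3,4) g=3 f=8, (3,5) g=2 f=8, (3,6) g=1 f=8, (4,2) g=4 f=6, (5,3) g=4 f=6, (5,4) g=3 f=6, (5,5) g=2 f=6]; closed=[(4,3), (4,4), (4,5), (4,6)]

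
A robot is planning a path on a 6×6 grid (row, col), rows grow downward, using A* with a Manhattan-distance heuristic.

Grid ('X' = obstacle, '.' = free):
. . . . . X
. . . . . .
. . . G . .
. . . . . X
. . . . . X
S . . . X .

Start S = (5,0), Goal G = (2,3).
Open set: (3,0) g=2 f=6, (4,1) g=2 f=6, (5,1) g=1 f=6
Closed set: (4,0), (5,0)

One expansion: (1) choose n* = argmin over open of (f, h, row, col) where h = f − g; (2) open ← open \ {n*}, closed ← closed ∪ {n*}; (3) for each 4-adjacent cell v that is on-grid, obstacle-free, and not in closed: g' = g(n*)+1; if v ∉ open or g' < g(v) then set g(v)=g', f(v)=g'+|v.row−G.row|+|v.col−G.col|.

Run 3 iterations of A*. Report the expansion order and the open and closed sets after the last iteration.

order=[(3,0) → (2,0) → (2,1)]; open=[(1,0) g=4 f=8, (1,1) g=5 f=8, (2,2) g=5 f=6, (3,1) g=3 f=6, (4,1) g=2 f=6, (5,1) g=1 f=6]; closed=[(2,0), (2,1), (3,0), (4,0), (5,0)]

step 1: expand (3,0) (f=6, h=4) → closed; open now [(2,0) g=3 f=6, (3,1) g=3 f=6, (4,1) g=2 f=6, (5,1) g=1 f=6]
step 2: expand (2,0) (f=6, h=3) → closed; open now [(1,0) g=4 f=8, (2,1) g=4 f=6, (3,1) g=3 f=6, (4,1) g=2 f=6, (5,1) g=1 f=6]
step 3: expand (2,1) (f=6, h=2) → closed; open now [(1,0) g=4 f=8, (1,1) g=5 f=8, (2,2) g=5 f=6, (3,1) g=3 f=6, (4,1) g=2 f=6, (5,1) g=1 f=6]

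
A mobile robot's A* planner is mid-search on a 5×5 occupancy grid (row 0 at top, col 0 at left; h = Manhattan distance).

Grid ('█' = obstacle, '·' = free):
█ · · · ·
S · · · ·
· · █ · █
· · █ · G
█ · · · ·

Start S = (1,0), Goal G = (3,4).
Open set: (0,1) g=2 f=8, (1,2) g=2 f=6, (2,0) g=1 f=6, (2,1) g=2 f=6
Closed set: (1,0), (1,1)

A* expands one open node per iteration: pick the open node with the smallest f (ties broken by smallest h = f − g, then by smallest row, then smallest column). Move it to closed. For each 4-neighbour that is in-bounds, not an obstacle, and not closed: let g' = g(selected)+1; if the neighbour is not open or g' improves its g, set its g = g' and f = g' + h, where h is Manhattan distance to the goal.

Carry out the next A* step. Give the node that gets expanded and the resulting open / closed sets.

step 1: expand (1,2) (f=6, h=4) → closed; open now [(0,1) g=2 f=8, (0,2) g=3 f=8, (1,3) g=3 f=6, (2,0) g=1 f=6, (2,1) g=2 f=6]

expanded=(1,2); open=[(0,1) g=2 f=8, (0,2) g=3 f=8, (1,3) g=3 f=6, (2,0) g=1 f=6, (2,1) g=2 f=6]; closed=[(1,0), (1,1), (1,2)]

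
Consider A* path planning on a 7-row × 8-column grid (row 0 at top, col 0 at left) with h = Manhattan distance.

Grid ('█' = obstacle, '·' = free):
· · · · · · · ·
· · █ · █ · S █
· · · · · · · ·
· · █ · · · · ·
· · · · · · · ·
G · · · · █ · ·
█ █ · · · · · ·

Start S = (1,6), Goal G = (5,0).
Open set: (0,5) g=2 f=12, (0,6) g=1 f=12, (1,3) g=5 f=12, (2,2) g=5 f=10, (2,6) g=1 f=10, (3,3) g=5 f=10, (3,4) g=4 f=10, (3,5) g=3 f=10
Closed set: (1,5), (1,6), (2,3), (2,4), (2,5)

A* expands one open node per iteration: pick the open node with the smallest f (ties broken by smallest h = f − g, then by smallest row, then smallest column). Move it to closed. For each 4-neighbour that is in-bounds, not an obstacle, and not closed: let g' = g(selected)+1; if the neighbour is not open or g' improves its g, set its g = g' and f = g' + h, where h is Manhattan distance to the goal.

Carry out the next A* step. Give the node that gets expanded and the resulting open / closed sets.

step 1: expand (2,2) (f=10, h=5) → closed; open now [(0,5) g=2 f=12, (0,6) g=1 f=12, (1,3) g=5 f=12, (2,1) g=6 f=10, (2,6) g=1 f=10, (3,3) g=5 f=10, (3,4) g=4 f=10, (3,5) g=3 f=10]

expanded=(2,2); open=[(0,5) g=2 f=12, (0,6) g=1 f=12, (1,3) g=5 f=12, (2,1) g=6 f=10, (2,6) g=1 f=10, (3,3) g=5 f=10, (3,4) g=4 f=10, (3,5) g=3 f=10]; closed=[(1,5), (1,6), (2,2), (2,3), (2,4), (2,5)]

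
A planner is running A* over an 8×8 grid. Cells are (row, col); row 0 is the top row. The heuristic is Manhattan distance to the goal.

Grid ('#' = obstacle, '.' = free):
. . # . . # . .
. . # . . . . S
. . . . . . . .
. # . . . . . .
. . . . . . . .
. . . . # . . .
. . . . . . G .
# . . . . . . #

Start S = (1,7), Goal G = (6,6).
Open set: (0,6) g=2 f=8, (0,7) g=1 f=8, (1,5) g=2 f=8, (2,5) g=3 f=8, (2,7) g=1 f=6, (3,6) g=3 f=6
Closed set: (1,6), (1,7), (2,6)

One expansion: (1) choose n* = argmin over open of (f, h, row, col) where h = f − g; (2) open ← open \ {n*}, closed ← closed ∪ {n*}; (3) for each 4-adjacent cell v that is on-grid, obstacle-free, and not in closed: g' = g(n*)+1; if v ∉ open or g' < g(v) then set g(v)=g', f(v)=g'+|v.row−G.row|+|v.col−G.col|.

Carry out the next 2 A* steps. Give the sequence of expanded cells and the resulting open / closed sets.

step 1: expand (3,6) (f=6, h=3) → closed; open now [(0,6) g=2 f=8, (0,7) g=1 f=8, (1,5) g=2 f=8, (2,5) g=3 f=8, (2,7) g=1 f=6, (3,5) g=4 f=8, (3,7) g=4 f=8, (4,6) g=4 f=6]
step 2: expand (4,6) (f=6, h=2) → closed; open now [(0,6) g=2 f=8, (0,7) g=1 f=8, (1,5) g=2 f=8, (2,5) g=3 f=8, (2,7) g=1 f=6, (3,5) g=4 f=8, (3,7) g=4 f=8, (4,5) g=5 f=8, (4,7) g=5 f=8, (5,6) g=5 f=6]

order=[(3,6) → (4,6)]; open=[(0,6) g=2 f=8, (0,7) g=1 f=8, (1,5) g=2 f=8, (2,5) g=3 f=8, (2,7) g=1 f=6, (3,5) g=4 f=8, (3,7) g=4 f=8, (4,5) g=5 f=8, (4,7) g=5 f=8, (5,6) g=5 f=6]; closed=[(1,6), (1,7), (2,6), (3,6), (4,6)]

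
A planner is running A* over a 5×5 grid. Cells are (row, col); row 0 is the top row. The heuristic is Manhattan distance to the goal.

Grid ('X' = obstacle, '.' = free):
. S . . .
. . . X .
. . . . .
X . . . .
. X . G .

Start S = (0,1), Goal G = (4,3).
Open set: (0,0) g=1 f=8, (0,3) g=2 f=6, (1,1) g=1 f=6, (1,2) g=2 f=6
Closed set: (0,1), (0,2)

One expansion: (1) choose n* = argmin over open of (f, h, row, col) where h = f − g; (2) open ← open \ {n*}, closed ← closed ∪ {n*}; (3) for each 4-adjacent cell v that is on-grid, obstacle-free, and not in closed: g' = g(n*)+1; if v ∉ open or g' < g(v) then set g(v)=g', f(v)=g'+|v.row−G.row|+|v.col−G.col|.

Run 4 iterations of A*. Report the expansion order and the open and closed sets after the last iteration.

step 1: expand (0,3) (f=6, h=4) → closed; open now [(0,0) g=1 f=8, (0,4) g=3 f=8, (1,1) g=1 f=6, (1,2) g=2 f=6]
step 2: expand (1,2) (f=6, h=4) → closed; open now [(0,0) g=1 f=8, (0,4) g=3 f=8, (1,1) g=1 f=6, (2,2) g=3 f=6]
step 3: expand (2,2) (f=6, h=3) → closed; open now [(0,0) g=1 f=8, (0,4) g=3 f=8, (1,1) g=1 f=6, (2,1) g=4 f=8, (2,3) g=4 f=6, (3,2) g=4 f=6]
step 4: expand (2,3) (f=6, h=2) → closed; open now [(0,0) g=1 f=8, (0,4) g=3 f=8, (1,1) g=1 f=6, (2,1) g=4 f=8, (2,4) g=5 f=8, (3,2) g=4 f=6, (3,3) g=5 f=6]

order=[(0,3) → (1,2) → (2,2) → (2,3)]; open=[(0,0) g=1 f=8, (0,4) g=3 f=8, (1,1) g=1 f=6, (2,1) g=4 f=8, (2,4) g=5 f=8, (3,2) g=4 f=6, (3,3) g=5 f=6]; closed=[(0,1), (0,2), (0,3), (1,2), (2,2), (2,3)]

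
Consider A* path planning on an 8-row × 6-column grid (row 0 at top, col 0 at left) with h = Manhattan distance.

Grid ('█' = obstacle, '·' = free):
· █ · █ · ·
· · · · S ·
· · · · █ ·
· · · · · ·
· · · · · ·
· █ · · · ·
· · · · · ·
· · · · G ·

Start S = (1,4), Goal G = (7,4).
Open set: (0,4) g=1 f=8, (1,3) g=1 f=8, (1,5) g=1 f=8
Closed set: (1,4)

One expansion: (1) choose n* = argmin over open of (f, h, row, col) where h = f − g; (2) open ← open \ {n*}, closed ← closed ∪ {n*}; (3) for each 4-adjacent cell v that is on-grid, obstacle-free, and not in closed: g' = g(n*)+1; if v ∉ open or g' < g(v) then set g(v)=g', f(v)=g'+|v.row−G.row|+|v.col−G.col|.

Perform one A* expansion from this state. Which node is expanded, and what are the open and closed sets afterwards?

step 1: expand (0,4) (f=8, h=7) → closed; open now [(0,5) g=2 f=10, (1,3) g=1 f=8, (1,5) g=1 f=8]

expanded=(0,4); open=[(0,5) g=2 f=10, (1,3) g=1 f=8, (1,5) g=1 f=8]; closed=[(0,4), (1,4)]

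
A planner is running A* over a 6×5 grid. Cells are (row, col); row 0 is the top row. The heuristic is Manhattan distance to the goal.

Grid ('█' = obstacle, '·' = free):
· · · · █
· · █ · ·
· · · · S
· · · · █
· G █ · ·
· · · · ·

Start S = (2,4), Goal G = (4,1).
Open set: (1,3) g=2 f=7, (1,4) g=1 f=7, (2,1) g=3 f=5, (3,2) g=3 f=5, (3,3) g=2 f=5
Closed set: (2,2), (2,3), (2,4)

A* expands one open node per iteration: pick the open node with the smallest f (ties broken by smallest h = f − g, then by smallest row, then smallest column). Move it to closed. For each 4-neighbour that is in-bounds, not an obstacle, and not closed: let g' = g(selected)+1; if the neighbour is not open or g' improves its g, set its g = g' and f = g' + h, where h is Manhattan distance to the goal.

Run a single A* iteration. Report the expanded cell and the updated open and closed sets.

expanded=(2,1); open=[(1,1) g=4 f=7, (1,3) g=2 f=7, (1,4) g=1 f=7, (2,0) g=4 f=7, (3,1) g=4 f=5, (3,2) g=3 f=5, (3,3) g=2 f=5]; closed=[(2,1), (2,2), (2,3), (2,4)]

step 1: expand (2,1) (f=5, h=2) → closed; open now [(1,1) g=4 f=7, (1,3) g=2 f=7, (1,4) g=1 f=7, (2,0) g=4 f=7, (3,1) g=4 f=5, (3,2) g=3 f=5, (3,3) g=2 f=5]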